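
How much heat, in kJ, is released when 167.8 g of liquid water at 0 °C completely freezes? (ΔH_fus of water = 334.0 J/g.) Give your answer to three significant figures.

q = m × ΔH_fus = 167.8 × 334.0 = 56045 J = 56.0 kJ

q = 56.0 kJ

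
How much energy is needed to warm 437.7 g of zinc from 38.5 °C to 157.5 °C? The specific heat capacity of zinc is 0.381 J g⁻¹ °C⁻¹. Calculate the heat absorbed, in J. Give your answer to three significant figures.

q = m c ΔT = 437.7 × 0.381 × (157.5 − 38.5)
q = 437.7 × 0.381 × 119.0 = 19840 J

q = 19800 J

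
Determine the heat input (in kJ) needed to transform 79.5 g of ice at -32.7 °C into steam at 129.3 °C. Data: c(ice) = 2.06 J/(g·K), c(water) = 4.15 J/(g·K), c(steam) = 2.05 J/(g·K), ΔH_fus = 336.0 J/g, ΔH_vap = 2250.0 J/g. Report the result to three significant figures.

q1 (heat ice -32.7→0.0 °C): 79.5 × 2.06 × 32.7 = 5355 J
q2 (melt at 0 °C): 79.5 × 336.0 = 26712 J
q3 (heat water 0.0→100.0 °C): 79.5 × 4.15 × 100.0 = 32993 J
q4 (vaporize at 100 °C): 79.5 × 2250.0 = 178875 J
q5 (heat steam 100.0→129.3 °C): 79.5 × 2.05 × 29.3 = 4775 J
Total: 5355 + 26712 + 32993 + 178875 + 4775 = 248710 J = 249 kJ

q = 249 kJ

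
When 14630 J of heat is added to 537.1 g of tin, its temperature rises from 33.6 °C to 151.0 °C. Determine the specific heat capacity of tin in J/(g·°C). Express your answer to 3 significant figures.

c = q / (m ΔT) = 14630 / (537.1 × 117.4)
c = 14630 / 63055.54 = 0.232 J/(g·°C)

c = 0.232 J/(g·°C)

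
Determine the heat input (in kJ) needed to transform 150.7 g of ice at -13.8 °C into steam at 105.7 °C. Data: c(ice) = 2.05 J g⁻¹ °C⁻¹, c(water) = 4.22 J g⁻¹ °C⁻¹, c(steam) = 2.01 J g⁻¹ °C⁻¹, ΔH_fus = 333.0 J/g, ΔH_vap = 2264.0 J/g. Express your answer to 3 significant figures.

q = 461 kJ

q1 (heat ice -13.8→0.0 °C): 150.7 × 2.05 × 13.8 = 4263 J
q2 (melt at 0 °C): 150.7 × 333.0 = 50183 J
q3 (heat water 0.0→100.0 °C): 150.7 × 4.22 × 100.0 = 63595 J
q4 (vaporize at 100 °C): 150.7 × 2264.0 = 341185 J
q5 (heat steam 100.0→105.7 °C): 150.7 × 2.01 × 5.7 = 1727 J
Total: 4263 + 50183 + 63595 + 341185 + 1727 = 460953 J = 461 kJ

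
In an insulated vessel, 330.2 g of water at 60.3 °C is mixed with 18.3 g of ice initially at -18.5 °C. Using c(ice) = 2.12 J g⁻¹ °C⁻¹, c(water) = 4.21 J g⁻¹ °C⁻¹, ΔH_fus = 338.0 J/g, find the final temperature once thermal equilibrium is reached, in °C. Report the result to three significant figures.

T_f = 52.4 °C

Heat to bring ice to 0 °C and melt it: q₁ = 18.3×2.12×18.5 + 18.3×338.0 = 6903.1 J
Heat the water can supply cooling to 0 °C: 330.2×4.21×60.3 = 83825.6 J > q₁, so all ice melts.
Energy balance: 330.2×4.21×(60.3 − T) = 6903.1 + 18.3×4.21×(T − 0)
1390.142(60.3 − T) = 6903.1 + 77.043 T
83825.6 − 6903.1 = 1467.185 T
T = 76922.5 / 1467.185 = 52.43 °C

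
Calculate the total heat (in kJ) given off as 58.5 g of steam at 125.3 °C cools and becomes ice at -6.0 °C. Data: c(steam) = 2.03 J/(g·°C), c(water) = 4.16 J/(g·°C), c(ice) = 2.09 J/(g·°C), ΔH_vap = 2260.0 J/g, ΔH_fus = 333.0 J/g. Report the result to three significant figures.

q1 (cool steam 125.3→100 °C): 58.5 × 2.03 × 25.3 = 3005 J
q2 (condense at 100 °C): 58.5 × 2260.0 = 132210 J
q3 (cool water 100→0 °C): 58.5 × 4.16 × 100.0 = 24336 J
q4 (freeze at 0 °C): 58.5 × 333.0 = 19481 J
q5 (cool ice 0→-6.0 °C): 58.5 × 2.09 × 6.0 = 734 J
Total: 3005 + 132210 + 24336 + 19481 + 734 = 179766 J = 180 kJ

q = 180 kJ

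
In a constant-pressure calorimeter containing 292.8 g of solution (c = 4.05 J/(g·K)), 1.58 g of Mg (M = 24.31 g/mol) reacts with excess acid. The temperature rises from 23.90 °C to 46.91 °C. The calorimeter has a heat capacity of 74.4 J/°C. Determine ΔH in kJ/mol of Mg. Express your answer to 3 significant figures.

|ΔT| = |46.91 − 23.90| = 23.01 °C
|q_surr| = (292.8 × 4.05 + 74.4) × 23.01 = 1260.24 × 23.01 = 29000 J
n(Mg) = 1.58 / 24.31 = 0.06499 mol
Temperature rose, so q_rxn = −|q_surr| = -29.00 kJ
ΔH = q_rxn / n = -446.2 kJ/mol

ΔH = -446 kJ/mol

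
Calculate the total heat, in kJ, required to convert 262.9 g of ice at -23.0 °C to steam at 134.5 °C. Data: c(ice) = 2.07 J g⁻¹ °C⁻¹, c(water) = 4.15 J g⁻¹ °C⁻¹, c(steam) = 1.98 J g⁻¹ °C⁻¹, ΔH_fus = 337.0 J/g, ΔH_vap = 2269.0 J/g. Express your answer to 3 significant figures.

q1 (heat ice -23.0→0.0 °C): 262.9 × 2.07 × 23.0 = 12517 J
q2 (melt at 0 °C): 262.9 × 337.0 = 88597 J
q3 (heat water 0.0→100.0 °C): 262.9 × 4.15 × 100.0 = 109104 J
q4 (vaporize at 100 °C): 262.9 × 2269.0 = 596520 J
q5 (heat steam 100.0→134.5 °C): 262.9 × 1.98 × 34.5 = 17959 J
Total: 12517 + 88597 + 109104 + 596520 + 17959 = 824697 J = 825 kJ

q = 825 kJ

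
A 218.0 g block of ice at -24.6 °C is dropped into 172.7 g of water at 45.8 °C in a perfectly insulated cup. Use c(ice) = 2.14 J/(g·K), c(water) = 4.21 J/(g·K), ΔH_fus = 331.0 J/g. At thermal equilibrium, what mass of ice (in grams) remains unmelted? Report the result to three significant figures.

m_ice remaining = 152 g

Heat to warm all ice to 0 °C: 218.0×2.14×24.6 = 11476 J
Heat released by water cooling to 0 °C: 172.7×4.21×45.8 = 33300 J
33300 J < 11476 + 218.0×331.0 = 83634 J, so not all ice melts; final T = 0 °C.
Heat left for melting: 33300 − 11476 = 21824 J
Mass melted = 21824 / 331.0 = 65.93 g
Ice remaining = 218.0 − 65.93 = 152.07 g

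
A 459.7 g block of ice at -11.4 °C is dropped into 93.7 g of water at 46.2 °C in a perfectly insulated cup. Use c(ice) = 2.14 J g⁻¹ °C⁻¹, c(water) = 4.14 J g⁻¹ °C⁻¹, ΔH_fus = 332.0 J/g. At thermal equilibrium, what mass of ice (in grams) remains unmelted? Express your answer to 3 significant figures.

m_ice remaining = 439 g

Heat to warm all ice to 0 °C: 459.7×2.14×11.4 = 11214.8 J
Heat released by water cooling to 0 °C: 93.7×4.14×46.2 = 17921.8 J
17921.8 J < 11214.8 + 459.7×332.0 = 163835.2 J, so not all ice melts; final T = 0 °C.
Heat left for melting: 17921.8 − 11214.8 = 6707.0 J
Mass melted = 6707.0 / 332.0 = 20.202 g
Ice remaining = 459.7 − 20.202 = 439.498 g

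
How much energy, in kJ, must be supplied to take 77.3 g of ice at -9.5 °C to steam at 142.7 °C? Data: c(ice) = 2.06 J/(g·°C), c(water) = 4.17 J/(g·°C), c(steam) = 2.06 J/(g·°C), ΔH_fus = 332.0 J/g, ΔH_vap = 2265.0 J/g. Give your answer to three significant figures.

q1 (heat ice -9.5→0.0 °C): 77.3 × 2.06 × 9.5 = 1513 J
q2 (melt at 0 °C): 77.3 × 332.0 = 25664 J
q3 (heat water 0.0→100.0 °C): 77.3 × 4.17 × 100.0 = 32234 J
q4 (vaporize at 100 °C): 77.3 × 2265.0 = 175085 J
q5 (heat steam 100.0→142.7 °C): 77.3 × 2.06 × 42.7 = 6799 J
Total: 1513 + 25664 + 32234 + 175085 + 6799 = 241295 J = 241 kJ

q = 241 kJ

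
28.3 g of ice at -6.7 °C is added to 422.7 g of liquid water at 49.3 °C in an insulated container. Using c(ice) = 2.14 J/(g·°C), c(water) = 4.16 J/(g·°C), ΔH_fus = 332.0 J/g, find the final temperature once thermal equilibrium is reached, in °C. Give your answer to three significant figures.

Heat to bring ice to 0 °C and melt it: q₁ = 28.3×2.14×6.7 + 28.3×332.0 = 9801.4 J
Heat the water can supply cooling to 0 °C: 422.7×4.16×49.3 = 86690.7 J > q₁, so all ice melts.
Energy balance: 422.7×4.16×(49.3 − T) = 9801.4 + 28.3×4.16×(T − 0)
1758.432(49.3 − T) = 9801.4 + 117.728 T
86690.7 − 9801.4 = 1876.160 T
T = 76889.3 / 1876.160 = 40.98 °C

T_f = 41.0 °C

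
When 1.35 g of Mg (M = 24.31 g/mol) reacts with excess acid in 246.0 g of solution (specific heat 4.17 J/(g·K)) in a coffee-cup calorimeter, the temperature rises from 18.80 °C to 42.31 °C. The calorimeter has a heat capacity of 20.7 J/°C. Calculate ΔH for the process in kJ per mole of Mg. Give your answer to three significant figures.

|ΔT| = |42.31 − 18.80| = 23.51 °C
|q_surr| = (246.0 × 4.17 + 20.7) × 23.51 = 1046.52 × 23.51 = 24600 J
n(Mg) = 1.35 / 24.31 = 0.05553 mol
Temperature rose, so q_rxn = −|q_surr| = -24.60 kJ
ΔH = q_rxn / n = -443.0 kJ/mol

ΔH = -443 kJ/mol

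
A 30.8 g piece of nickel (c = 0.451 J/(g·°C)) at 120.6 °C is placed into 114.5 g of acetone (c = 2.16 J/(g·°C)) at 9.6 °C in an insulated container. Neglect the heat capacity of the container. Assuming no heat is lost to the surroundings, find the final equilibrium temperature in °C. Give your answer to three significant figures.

T_f = 15.5 °C

Heat lost by nickel = heat gained by acetone.
(30.8)(0.451)(120.6 − T) = (114.5)(2.16)(T − 9.6)
13.8908 (120.6 − T) = 247.32 (T − 9.6)
1675.2 − 13.8908 T = 247.32 T − 2374.3
4049.5 = 261.2108 T
T = 15.50 °C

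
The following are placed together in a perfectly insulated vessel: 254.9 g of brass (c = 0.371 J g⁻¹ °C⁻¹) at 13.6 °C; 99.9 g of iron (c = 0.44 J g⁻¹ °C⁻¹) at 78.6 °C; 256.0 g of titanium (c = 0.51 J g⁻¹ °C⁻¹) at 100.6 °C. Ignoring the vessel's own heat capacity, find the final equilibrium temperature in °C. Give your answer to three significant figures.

Σ mᵢcᵢ(T − Tᵢ) = 0  ⇒  T = Σ mᵢcᵢTᵢ / Σ mᵢcᵢ
Σ mᵢcᵢ = 254.9×0.371 + 99.9×0.44 + 256.0×0.51 = 269.0839
Σ mᵢcᵢTᵢ = 94.5679×13.6 + 43.956×78.6 + 130.56×100.6 = 17875
T = 17875 / 269.0839 = 66.43 °C

T_f = 66.4 °C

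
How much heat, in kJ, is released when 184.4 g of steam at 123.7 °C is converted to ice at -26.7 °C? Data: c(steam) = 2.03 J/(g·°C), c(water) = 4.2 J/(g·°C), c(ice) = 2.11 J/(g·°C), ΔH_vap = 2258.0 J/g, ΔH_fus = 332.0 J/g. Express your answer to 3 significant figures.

q1 (cool steam 123.7→100 °C): 184.4 × 2.03 × 23.7 = 8872 J
q2 (condense at 100 °C): 184.4 × 2258.0 = 416375 J
q3 (cool water 100→0 °C): 184.4 × 4.2 × 100.0 = 77448 J
q4 (freeze at 0 °C): 184.4 × 332.0 = 61221 J
q5 (cool ice 0→-26.7 °C): 184.4 × 2.11 × 26.7 = 10389 J
Total: 8872 + 416375 + 77448 + 61221 + 10389 = 574305 J = 574 kJ

q = 574 kJ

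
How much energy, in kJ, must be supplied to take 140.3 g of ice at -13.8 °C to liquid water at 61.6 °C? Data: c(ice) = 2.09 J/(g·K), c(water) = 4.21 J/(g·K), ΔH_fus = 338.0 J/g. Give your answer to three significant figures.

q1 (heat ice -13.8→0.0 °C): 140.3 × 2.09 × 13.8 = 4047 J
q2 (melt at 0 °C): 140.3 × 338.0 = 47421 J
q3 (heat water 0.0→61.6 °C): 140.3 × 4.21 × 61.6 = 36385 J
Total: 4047 + 47421 + 36385 = 87853 J = 87.9 kJ

q = 87.9 kJ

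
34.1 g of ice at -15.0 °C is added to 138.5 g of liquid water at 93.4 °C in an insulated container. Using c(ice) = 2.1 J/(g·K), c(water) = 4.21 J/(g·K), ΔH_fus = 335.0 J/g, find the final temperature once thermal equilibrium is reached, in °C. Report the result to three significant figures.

T_f = 57.7 °C

Heat to bring ice to 0 °C and melt it: q₁ = 34.1×2.1×15.0 + 34.1×335.0 = 12498 J
Heat the water can supply cooling to 0 °C: 138.5×4.21×93.4 = 54460.1 J > q₁, so all ice melts.
Energy balance: 138.5×4.21×(93.4 − T) = 12498 + 34.1×4.21×(T − 0)
583.085(93.4 − T) = 12498 + 143.561 T
54460.1 − 12498 = 726.646 T
T = 41962.1 / 726.646 = 57.748 °C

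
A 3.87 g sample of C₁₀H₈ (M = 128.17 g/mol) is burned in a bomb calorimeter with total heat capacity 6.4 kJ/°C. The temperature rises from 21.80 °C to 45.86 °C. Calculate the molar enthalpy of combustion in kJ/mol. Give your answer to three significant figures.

ΔT = 45.86 − 21.80 = 24.06 °C
q_cal = C_cal × ΔT = 6.4 × 24.06 = 153.984 kJ
n = 3.87 / 128.17 = 0.03019 mol
q_rxn = −q_cal = -153.984 kJ
ΔH = -153.984 / 0.03019 = -5100 kJ/mol

ΔH = -5100 kJ/mol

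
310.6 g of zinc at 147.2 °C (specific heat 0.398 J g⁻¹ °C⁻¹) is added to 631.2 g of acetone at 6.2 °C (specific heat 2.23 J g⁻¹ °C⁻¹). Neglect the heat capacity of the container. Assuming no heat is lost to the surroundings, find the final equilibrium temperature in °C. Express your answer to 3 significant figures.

Heat lost by zinc = heat gained by acetone.
(310.6)(0.398)(147.2 − T) = (631.2)(2.23)(T − 6.2)
123.6188 (147.2 − T) = 1407.576 (T − 6.2)
18197 − 123.6188 T = 1407.576 T − 8727.0
26924.0 = 1531.1948 T
T = 17.58 °C

T_f = 17.6 °C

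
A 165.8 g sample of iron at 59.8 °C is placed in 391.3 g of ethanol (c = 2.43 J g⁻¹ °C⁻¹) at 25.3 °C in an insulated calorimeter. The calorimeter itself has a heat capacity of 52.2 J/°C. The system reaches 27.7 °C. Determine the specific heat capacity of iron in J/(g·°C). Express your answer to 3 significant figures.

q_gained = (391.3 × 2.43 + 52.2) × (27.7 − 25.3) = 2407 J
q_lost = 165.8 × c × (59.8 − 27.7) = 5322.18 c
Set equal: c = 2407 / 5322.18 = 0.452 J/(g·°C)

c = 0.452 J/(g·°C)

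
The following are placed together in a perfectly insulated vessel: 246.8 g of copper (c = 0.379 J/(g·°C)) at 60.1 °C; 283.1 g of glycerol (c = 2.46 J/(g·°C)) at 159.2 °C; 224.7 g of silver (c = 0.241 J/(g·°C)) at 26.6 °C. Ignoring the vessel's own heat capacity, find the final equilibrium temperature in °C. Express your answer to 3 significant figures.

Σ mᵢcᵢ(T − Tᵢ) = 0  ⇒  T = Σ mᵢcᵢTᵢ / Σ mᵢcᵢ
Σ mᵢcᵢ = 246.8×0.379 + 283.1×2.46 + 224.7×0.241 = 844.1159
Σ mᵢcᵢTᵢ = 93.5372×60.1 + 696.426×159.2 + 54.1527×26.6 = 117930
T = 117930 / 844.1159 = 139.7 °C

T_f = 140 °C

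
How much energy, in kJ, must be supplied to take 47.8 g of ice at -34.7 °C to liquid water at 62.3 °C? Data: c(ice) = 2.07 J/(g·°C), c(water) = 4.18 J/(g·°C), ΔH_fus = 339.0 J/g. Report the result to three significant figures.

q1 (heat ice -34.7→0.0 °C): 47.8 × 2.07 × 34.7 = 3433 J
q2 (melt at 0 °C): 47.8 × 339.0 = 16204 J
q3 (heat water 0.0→62.3 °C): 47.8 × 4.18 × 62.3 = 12448 J
Total: 3433 + 16204 + 12448 = 32085 J = 32.1 kJ

q = 32.1 kJ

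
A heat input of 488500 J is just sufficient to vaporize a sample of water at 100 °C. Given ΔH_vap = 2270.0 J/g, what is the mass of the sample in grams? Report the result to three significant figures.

m = q / ΔH_vap = 488500 J / 2270.0 J/g = 215 g

m = 215 g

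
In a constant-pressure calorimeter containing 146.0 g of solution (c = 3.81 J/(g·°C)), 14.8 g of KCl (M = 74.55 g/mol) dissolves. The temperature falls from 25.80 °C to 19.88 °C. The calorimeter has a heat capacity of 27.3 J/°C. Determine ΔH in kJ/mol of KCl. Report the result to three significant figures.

|ΔT| = |19.88 − 25.80| = 5.92 °C
|q_surr| = (146.0 × 3.81 + 27.3) × 5.92 = 583.56 × 5.92 = 3455 J
n(KCl) = 14.8 / 74.55 = 0.1985 mol
Temperature fell, so q_rxn = +|q_surr| = 3.455 kJ
ΔH = q_rxn / n = 17.41 kJ/mol

ΔH = 17.4 kJ/mol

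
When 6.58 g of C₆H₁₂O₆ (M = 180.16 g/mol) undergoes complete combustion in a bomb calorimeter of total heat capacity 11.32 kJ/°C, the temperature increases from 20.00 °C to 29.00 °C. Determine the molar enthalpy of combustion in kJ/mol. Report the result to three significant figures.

ΔT = 29.00 − 20.00 = 9.00 °C
q_cal = C_cal × ΔT = 11.32 × 9.00 = 101.88 kJ
n = 6.58 / 180.16 = 0.03652 mol
q_rxn = −q_cal = -101.88 kJ
ΔH = -101.88 / 0.03652 = -2790 kJ/mol

ΔH = -2790 kJ/mol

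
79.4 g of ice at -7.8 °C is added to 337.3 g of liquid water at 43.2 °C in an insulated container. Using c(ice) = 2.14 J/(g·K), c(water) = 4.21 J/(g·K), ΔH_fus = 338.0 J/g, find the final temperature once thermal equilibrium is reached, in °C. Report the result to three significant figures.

T_f = 18.9 °C

Heat to bring ice to 0 °C and melt it: q₁ = 79.4×2.14×7.8 + 79.4×338.0 = 28163 J
Heat the water can supply cooling to 0 °C: 337.3×4.21×43.2 = 61345.4 J > q₁, so all ice melts.
Energy balance: 337.3×4.21×(43.2 − T) = 28163 + 79.4×4.21×(T − 0)
1420.033(43.2 − T) = 28163 + 334.274 T
61345.4 − 28163 = 1754.307 T
T = 33182.4 / 1754.307 = 18.91 °C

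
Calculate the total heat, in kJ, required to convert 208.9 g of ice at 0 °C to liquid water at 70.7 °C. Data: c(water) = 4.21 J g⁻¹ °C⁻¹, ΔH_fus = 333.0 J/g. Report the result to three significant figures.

q1 (melt at 0 °C): 208.9 × 333.0 = 69564 J
q2 (heat water 0.0→70.7 °C): 208.9 × 4.21 × 70.7 = 62178 J
Total: 69564 + 62178 = 131742 J = 132 kJ

q = 132 kJ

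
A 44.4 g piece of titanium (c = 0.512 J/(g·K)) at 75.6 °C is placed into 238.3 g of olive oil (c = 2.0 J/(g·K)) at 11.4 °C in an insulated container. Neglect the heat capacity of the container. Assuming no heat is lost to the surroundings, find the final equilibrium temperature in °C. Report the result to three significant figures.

Heat lost by titanium = heat gained by olive oil.
(44.4)(0.512)(75.6 − T) = (238.3)(2.0)(T − 11.4)
22.7328 (75.6 − T) = 476.6 (T − 11.4)
1718.6 − 22.7328 T = 476.6 T − 5433.2
7151.8 = 499.3328 T
T = 14.32 °C

T_f = 14.3 °C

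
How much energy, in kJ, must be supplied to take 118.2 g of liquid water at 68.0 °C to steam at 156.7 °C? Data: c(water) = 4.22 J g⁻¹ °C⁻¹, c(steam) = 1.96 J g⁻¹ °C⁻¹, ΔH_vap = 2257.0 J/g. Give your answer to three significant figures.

q1 (heat water 68.0→100.0 °C): 118.2 × 4.22 × 32.0 = 15962 J
q2 (vaporize at 100 °C): 118.2 × 2257.0 = 266777 J
q3 (heat steam 100.0→156.7 °C): 118.2 × 1.96 × 56.7 = 13136 J
Total: 15962 + 266777 + 13136 = 295875 J = 296 kJ

q = 296 kJ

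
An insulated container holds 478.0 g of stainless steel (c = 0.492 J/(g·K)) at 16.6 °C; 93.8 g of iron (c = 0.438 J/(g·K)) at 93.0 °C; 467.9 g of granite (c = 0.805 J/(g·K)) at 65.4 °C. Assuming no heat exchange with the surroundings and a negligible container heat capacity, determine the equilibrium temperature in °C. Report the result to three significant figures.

Σ mᵢcᵢ(T − Tᵢ) = 0  ⇒  T = Σ mᵢcᵢTᵢ / Σ mᵢcᵢ
Σ mᵢcᵢ = 478.0×0.492 + 93.8×0.438 + 467.9×0.805 = 652.9199
Σ mᵢcᵢTᵢ = 235.176×16.6 + 41.0844×93.0 + 376.6595×65.4 = 32358
T = 32358 / 652.9199 = 49.56 °C

T_f = 49.6 °C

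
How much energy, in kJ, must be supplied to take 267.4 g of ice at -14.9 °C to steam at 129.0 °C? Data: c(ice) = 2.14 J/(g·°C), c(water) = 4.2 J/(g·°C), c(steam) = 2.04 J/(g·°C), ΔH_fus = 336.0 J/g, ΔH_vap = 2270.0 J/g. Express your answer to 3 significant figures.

q1 (heat ice -14.9→0.0 °C): 267.4 × 2.14 × 14.9 = 8526 J
q2 (melt at 0 °C): 267.4 × 336.0 = 89846 J
q3 (heat water 0.0→100.0 °C): 267.4 × 4.2 × 100.0 = 112308 J
q4 (vaporize at 100 °C): 267.4 × 2270.0 = 606998 J
q5 (heat steam 100.0→129.0 °C): 267.4 × 2.04 × 29.0 = 15819 J
Total: 8526 + 89846 + 112308 + 606998 + 15819 = 833497 J = 833 kJ

q = 833 kJ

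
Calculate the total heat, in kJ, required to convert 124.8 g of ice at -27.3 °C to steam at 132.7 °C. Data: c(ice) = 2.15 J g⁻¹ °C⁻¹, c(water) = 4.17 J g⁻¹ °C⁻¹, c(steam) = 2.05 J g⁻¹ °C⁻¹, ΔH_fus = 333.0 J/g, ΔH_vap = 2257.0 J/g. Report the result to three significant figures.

q = 391 kJ

q1 (heat ice -27.3→0.0 °C): 124.8 × 2.15 × 27.3 = 7325 J
q2 (melt at 0 °C): 124.8 × 333.0 = 41558 J
q3 (heat water 0.0→100.0 °C): 124.8 × 4.17 × 100.0 = 52042 J
q4 (vaporize at 100 °C): 124.8 × 2257.0 = 281674 J
q5 (heat steam 100.0→132.7 °C): 124.8 × 2.05 × 32.7 = 8366 J
Total: 7325 + 41558 + 52042 + 281674 + 8366 = 390965 J = 391 kJ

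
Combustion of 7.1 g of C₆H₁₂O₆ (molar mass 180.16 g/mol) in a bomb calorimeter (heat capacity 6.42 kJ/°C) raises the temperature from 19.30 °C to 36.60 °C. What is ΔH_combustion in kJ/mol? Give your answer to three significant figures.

ΔH = -2820 kJ/mol

ΔT = 36.60 − 19.30 = 17.30 °C
q_cal = C_cal × ΔT = 6.42 × 17.30 = 111.066 kJ
n = 7.1 / 180.16 = 0.03941 mol
q_rxn = −q_cal = -111.066 kJ
ΔH = -111.066 / 0.03941 = -2818 kJ/mol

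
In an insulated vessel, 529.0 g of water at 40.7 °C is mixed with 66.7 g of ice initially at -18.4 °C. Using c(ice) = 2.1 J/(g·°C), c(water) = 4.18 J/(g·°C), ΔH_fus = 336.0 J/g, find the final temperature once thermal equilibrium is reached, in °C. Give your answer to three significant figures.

Heat to bring ice to 0 °C and melt it: q₁ = 66.7×2.1×18.4 + 66.7×336.0 = 24988 J
Heat the water can supply cooling to 0 °C: 529.0×4.18×40.7 = 89996.7 J > q₁, so all ice melts.
Energy balance: 529.0×4.18×(40.7 − T) = 24988 + 66.7×4.18×(T − 0)
2211.22(40.7 − T) = 24988 + 278.806 T
89996.7 − 24988 = 2490.026 T
T = 65008.7 / 2490.026 = 26.11 °C

T_f = 26.1 °C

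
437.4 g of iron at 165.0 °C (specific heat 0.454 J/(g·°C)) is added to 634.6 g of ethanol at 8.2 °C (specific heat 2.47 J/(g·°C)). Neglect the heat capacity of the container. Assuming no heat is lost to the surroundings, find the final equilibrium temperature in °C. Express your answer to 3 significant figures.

T_f = 25.8 °C

Heat lost by iron = heat gained by ethanol.
(437.4)(0.454)(165.0 − T) = (634.6)(2.47)(T − 8.2)
198.5796 (165.0 − T) = 1567.462 (T − 8.2)
32766 − 198.5796 T = 1567.462 T − 12853
45619 = 1766.0416 T
T = 25.83 °C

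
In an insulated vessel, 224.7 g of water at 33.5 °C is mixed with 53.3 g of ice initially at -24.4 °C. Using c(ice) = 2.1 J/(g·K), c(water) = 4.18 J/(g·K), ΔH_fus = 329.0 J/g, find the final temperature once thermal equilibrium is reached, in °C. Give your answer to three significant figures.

Heat to bring ice to 0 °C and melt it: q₁ = 53.3×2.1×24.4 + 53.3×329.0 = 20267 J
Heat the water can supply cooling to 0 °C: 224.7×4.18×33.5 = 31464.7 J > q₁, so all ice melts.
Energy balance: 224.7×4.18×(33.5 − T) = 20267 + 53.3×4.18×(T − 0)
939.246(33.5 − T) = 20267 + 222.794 T
31464.7 − 20267 = 1162.040 T
T = 11197.7 / 1162.040 = 9.636 °C

T_f = 9.64 °C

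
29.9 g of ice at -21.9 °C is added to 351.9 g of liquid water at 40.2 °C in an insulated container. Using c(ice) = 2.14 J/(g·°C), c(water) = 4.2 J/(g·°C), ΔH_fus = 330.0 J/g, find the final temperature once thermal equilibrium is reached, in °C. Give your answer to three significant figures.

Heat to bring ice to 0 °C and melt it: q₁ = 29.9×2.14×21.9 + 29.9×330.0 = 11268 J
Heat the water can supply cooling to 0 °C: 351.9×4.2×40.2 = 59414.8 J > q₁, so all ice melts.
Energy balance: 351.9×4.2×(40.2 − T) = 11268 + 29.9×4.2×(T − 0)
1477.98(40.2 − T) = 11268 + 125.58 T
59414.8 − 11268 = 1603.56 T
T = 48146.8 / 1603.56 = 30.02 °C

T_f = 30.0 °C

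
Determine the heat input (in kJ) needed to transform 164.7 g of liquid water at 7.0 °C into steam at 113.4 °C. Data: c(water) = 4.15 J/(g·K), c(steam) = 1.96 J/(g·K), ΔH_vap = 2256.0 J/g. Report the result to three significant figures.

q1 (heat water 7.0→100.0 °C): 164.7 × 4.15 × 93.0 = 63566 J
q2 (vaporize at 100 °C): 164.7 × 2256.0 = 371563 J
q3 (heat steam 100.0→113.4 °C): 164.7 × 1.96 × 13.4 = 4326 J
Total: 63566 + 371563 + 4326 = 439455 J = 439 kJ

q = 439 kJ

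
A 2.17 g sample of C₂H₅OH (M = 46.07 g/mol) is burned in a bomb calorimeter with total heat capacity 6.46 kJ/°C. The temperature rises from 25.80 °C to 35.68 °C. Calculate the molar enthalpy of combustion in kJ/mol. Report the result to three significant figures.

ΔH = -1360 kJ/mol

ΔT = 35.68 − 25.80 = 9.88 °C
q_cal = C_cal × ΔT = 6.46 × 9.88 = 63.8248 kJ
n = 2.17 / 46.07 = 0.04710 mol
q_rxn = −q_cal = -63.8248 kJ
ΔH = -63.8248 / 0.04710 = -1355 kJ/mol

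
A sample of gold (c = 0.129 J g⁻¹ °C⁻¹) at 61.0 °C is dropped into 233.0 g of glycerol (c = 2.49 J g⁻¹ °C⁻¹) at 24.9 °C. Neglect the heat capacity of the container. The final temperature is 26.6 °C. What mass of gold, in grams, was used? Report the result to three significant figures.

q_gained = (233.0 × 2.49) × (26.6 − 24.9) = 986.3 J
q_lost = m × 0.129 × (61.0 − 26.6) = 4.4376 m
m = 986.3 / 4.4376 = 222 g

m = 222 g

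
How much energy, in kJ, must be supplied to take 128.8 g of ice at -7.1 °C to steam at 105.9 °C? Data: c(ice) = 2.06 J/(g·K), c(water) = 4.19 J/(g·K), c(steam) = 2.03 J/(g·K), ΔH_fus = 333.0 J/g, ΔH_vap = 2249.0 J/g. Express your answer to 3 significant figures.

q = 390 kJ

q1 (heat ice -7.1→0.0 °C): 128.8 × 2.06 × 7.1 = 1884 J
q2 (melt at 0 °C): 128.8 × 333.0 = 42890 J
q3 (heat water 0.0→100.0 °C): 128.8 × 4.19 × 100.0 = 53967 J
q4 (vaporize at 100 °C): 128.8 × 2249.0 = 289671 J
q5 (heat steam 100.0→105.9 °C): 128.8 × 2.03 × 5.9 = 1543 J
Total: 1884 + 42890 + 53967 + 289671 + 1543 = 389955 J = 390 kJ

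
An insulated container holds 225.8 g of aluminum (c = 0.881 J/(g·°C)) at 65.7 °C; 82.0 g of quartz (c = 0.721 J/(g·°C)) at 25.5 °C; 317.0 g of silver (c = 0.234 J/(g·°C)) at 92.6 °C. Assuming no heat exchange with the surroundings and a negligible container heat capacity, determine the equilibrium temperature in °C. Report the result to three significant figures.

T_f = 64.6 °C

Σ mᵢcᵢ(T − Tᵢ) = 0  ⇒  T = Σ mᵢcᵢTᵢ / Σ mᵢcᵢ
Σ mᵢcᵢ = 225.8×0.881 + 82.0×0.721 + 317.0×0.234 = 332.2298
Σ mᵢcᵢTᵢ = 198.9298×65.7 + 59.122×25.5 + 74.178×92.6 = 21446
T = 21446 / 332.2298 = 64.55 °C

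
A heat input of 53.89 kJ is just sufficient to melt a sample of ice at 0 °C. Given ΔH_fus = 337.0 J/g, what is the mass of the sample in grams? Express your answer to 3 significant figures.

m = q / ΔH_fus = 53890 J / 337.0 J/g = 160 g

m = 160 g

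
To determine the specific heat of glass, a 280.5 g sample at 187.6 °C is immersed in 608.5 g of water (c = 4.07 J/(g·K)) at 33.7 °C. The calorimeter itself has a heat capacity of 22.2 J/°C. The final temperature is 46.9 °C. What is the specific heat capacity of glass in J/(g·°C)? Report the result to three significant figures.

c = 0.836 J/(g·°C)

q_gained = (608.5 × 4.07 + 22.2) × (46.9 − 33.7) = 32980 J
q_lost = 280.5 × c × (187.6 − 46.9) = 39466.35 c
Set equal: c = 32980 / 39466.35 = 0.836 J/(g·°C)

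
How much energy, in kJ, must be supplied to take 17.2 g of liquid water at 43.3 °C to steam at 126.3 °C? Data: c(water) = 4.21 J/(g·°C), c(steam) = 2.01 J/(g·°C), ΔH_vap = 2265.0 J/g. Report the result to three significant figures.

q = 44.0 kJ

q1 (heat water 43.3→100.0 °C): 17.2 × 4.21 × 56.7 = 4106 J
q2 (vaporize at 100 °C): 17.2 × 2265.0 = 38958 J
q3 (heat steam 100.0→126.3 °C): 17.2 × 2.01 × 26.3 = 909 J
Total: 4106 + 38958 + 909 = 43973 J = 44.0 kJ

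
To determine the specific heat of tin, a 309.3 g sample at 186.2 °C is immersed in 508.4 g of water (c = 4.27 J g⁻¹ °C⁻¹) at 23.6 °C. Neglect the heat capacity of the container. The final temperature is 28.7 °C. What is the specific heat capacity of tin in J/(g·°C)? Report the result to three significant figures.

q_gained = (508.4 × 4.27) × (28.7 − 23.6) = 11070 J
q_lost = 309.3 × c × (186.2 − 28.7) = 48714.75 c
Set equal: c = 11070 / 48714.75 = 0.227 J/(g·°C)

c = 0.227 J/(g·°C)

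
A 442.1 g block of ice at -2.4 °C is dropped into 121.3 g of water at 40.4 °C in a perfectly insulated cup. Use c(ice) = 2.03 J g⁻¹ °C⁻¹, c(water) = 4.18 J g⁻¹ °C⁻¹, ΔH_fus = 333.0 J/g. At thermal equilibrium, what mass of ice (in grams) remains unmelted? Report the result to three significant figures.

m_ice remaining = 387 g

Heat to warm all ice to 0 °C: 442.1×2.03×2.4 = 2153.9 J
Heat released by water cooling to 0 °C: 121.3×4.18×40.4 = 20484 J
20484 J < 2153.9 + 442.1×333.0 = 149373.2 J, so not all ice melts; final T = 0 °C.
Heat left for melting: 20484 − 2153.9 = 18330.1 J
Mass melted = 18330.1 / 333.0 = 55.05 g
Ice remaining = 442.1 − 55.05 = 387.05 g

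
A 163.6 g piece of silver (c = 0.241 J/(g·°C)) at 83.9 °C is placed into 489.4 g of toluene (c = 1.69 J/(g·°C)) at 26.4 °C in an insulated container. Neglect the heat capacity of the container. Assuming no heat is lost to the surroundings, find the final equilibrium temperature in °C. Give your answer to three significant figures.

T_f = 29.0 °C

Heat lost by silver = heat gained by toluene.
(163.6)(0.241)(83.9 − T) = (489.4)(1.69)(T − 26.4)
39.4276 (83.9 − T) = 827.086 (T − 26.4)
3308.0 − 39.4276 T = 827.086 T − 21835
25143.0 = 866.5136 T
T = 29.02 °C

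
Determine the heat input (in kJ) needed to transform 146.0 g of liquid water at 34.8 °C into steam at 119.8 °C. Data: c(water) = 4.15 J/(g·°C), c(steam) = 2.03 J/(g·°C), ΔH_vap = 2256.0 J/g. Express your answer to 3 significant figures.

q = 375 kJ

q1 (heat water 34.8→100.0 °C): 146.0 × 4.15 × 65.2 = 39505 J
q2 (vaporize at 100 °C): 146.0 × 2256.0 = 329376 J
q3 (heat steam 100.0→119.8 °C): 146.0 × 2.03 × 19.8 = 5868 J
Total: 39505 + 329376 + 5868 = 374749 J = 375 kJ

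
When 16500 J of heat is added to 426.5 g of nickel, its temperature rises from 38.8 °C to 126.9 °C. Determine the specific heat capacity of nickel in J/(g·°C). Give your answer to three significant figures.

c = q / (m ΔT) = 16500 / (426.5 × 88.1)
c = 16500 / 37574.65 = 0.439 J/(g·°C)

c = 0.439 J/(g·°C)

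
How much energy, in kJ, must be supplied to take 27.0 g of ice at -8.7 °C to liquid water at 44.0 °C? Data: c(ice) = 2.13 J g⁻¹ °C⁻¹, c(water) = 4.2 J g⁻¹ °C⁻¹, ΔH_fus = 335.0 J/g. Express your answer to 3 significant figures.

q = 14.5 kJ

q1 (heat ice -8.7→0.0 °C): 27.0 × 2.13 × 8.7 = 500 J
q2 (melt at 0 °C): 27.0 × 335.0 = 9045 J
q3 (heat water 0.0→44.0 °C): 27.0 × 4.2 × 44.0 = 4990 J
Total: 500 + 9045 + 4990 = 14535 J = 14.5 kJ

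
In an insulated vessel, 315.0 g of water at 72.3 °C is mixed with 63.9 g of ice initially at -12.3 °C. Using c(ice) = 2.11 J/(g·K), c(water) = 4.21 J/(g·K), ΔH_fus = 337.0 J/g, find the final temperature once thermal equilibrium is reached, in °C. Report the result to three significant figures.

Heat to bring ice to 0 °C and melt it: q₁ = 63.9×2.11×12.3 + 63.9×337.0 = 23193 J
Heat the water can supply cooling to 0 °C: 315.0×4.21×72.3 = 95880.6 J > q₁, so all ice melts.
Energy balance: 315.0×4.21×(72.3 − T) = 23193 + 63.9×4.21×(T − 0)
1326.15(72.3 − T) = 23193 + 269.019 T
95880.6 − 23193 = 1595.169 T
T = 72687.6 / 1595.169 = 45.57 °C

T_f = 45.6 °C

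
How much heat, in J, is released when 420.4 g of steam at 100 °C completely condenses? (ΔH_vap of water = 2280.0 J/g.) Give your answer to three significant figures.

q = 959000 J

q = m × ΔH_vap = 420.4 × 2280.0 = 958500 J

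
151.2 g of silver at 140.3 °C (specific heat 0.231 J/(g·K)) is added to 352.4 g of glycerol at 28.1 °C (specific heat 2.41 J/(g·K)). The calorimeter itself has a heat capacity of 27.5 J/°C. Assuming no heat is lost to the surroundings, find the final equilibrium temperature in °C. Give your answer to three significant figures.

T_f = 32.4 °C

Heat lost by silver = heat gained by glycerol + calorimeter.
(151.2)(0.231)(140.3 − T) = [(352.4)(2.41) + 27.5](T − 28.1)
34.9272 (140.3 − T) = 876.784 (T − 28.1)
4900.3 − 34.9272 T = 876.784 T − 24638
29538.3 = 911.7112 T
T = 32.40 °C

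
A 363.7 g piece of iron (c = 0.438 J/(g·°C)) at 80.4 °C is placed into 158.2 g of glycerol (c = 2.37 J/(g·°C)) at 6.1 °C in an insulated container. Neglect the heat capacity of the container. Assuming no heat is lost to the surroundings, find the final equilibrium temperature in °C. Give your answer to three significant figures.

T_f = 28.3 °C

Heat lost by iron = heat gained by glycerol.
(363.7)(0.438)(80.4 − T) = (158.2)(2.37)(T − 6.1)
159.3006 (80.4 − T) = 374.934 (T − 6.1)
12808 − 159.3006 T = 374.934 T − 2287.1
15095.1 = 534.2346 T
T = 28.26 °C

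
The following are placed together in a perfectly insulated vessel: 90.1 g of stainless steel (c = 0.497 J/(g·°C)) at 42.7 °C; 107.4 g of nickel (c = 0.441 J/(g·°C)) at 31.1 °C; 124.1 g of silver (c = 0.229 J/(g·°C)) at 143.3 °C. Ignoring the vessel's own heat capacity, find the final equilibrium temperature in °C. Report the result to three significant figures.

Σ mᵢcᵢ(T − Tᵢ) = 0  ⇒  T = Σ mᵢcᵢTᵢ / Σ mᵢcᵢ
Σ mᵢcᵢ = 90.1×0.497 + 107.4×0.441 + 124.1×0.229 = 120.5620
Σ mᵢcᵢTᵢ = 44.7797×42.7 + 47.3634×31.1 + 28.4189×143.3 = 7457.5
T = 7457.5 / 120.5620 = 61.86 °C

T_f = 61.9 °C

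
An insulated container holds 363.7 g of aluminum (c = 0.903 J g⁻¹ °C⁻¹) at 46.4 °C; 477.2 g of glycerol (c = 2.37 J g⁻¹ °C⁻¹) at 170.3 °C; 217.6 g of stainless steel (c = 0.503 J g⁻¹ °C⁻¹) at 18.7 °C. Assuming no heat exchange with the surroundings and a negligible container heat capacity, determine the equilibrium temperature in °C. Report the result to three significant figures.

T_f = 134 °C

Σ mᵢcᵢ(T − Tᵢ) = 0  ⇒  T = Σ mᵢcᵢTᵢ / Σ mᵢcᵢ
Σ mᵢcᵢ = 363.7×0.903 + 477.2×2.37 + 217.6×0.503 = 1568.8379
Σ mᵢcᵢTᵢ = 328.4211×46.4 + 1130.964×170.3 + 109.4528×18.7 = 209890
T = 209890 / 1568.8379 = 133.8 °C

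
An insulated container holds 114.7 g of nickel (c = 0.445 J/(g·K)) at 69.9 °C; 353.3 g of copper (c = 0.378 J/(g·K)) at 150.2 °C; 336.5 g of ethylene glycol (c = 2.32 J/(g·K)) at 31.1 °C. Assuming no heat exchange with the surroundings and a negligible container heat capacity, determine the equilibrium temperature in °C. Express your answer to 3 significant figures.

T_f = 49.6 °C

Σ mᵢcᵢ(T − Tᵢ) = 0  ⇒  T = Σ mᵢcᵢTᵢ / Σ mᵢcᵢ
Σ mᵢcᵢ = 114.7×0.445 + 353.3×0.378 + 336.5×2.32 = 965.2689
Σ mᵢcᵢTᵢ = 51.0415×69.9 + 133.5474×150.2 + 780.68×31.1 = 47906
T = 47906 / 965.2689 = 49.63 °C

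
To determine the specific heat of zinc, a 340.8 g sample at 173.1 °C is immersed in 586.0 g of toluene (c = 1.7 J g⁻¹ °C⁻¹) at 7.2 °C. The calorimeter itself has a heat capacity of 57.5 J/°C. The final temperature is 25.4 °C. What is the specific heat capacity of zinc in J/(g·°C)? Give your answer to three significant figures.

c = 0.381 J/(g·°C)

q_gained = (586.0 × 1.7 + 57.5) × (25.4 − 7.2) = 19180 J
q_lost = 340.8 × c × (173.1 − 25.4) = 50336.16 c
Set equal: c = 19180 / 50336.16 = 0.381 J/(g·°C)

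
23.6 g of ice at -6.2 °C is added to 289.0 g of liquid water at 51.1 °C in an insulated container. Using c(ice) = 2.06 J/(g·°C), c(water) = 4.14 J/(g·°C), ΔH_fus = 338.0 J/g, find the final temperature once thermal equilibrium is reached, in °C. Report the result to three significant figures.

Heat to bring ice to 0 °C and melt it: q₁ = 23.6×2.06×6.2 + 23.6×338.0 = 8278.2 J
Heat the water can supply cooling to 0 °C: 289.0×4.14×51.1 = 61139.1 J > q₁, so all ice melts.
Energy balance: 289.0×4.14×(51.1 − T) = 8278.2 + 23.6×4.14×(T − 0)
1196.46(51.1 − T) = 8278.2 + 97.704 T
61139.1 − 8278.2 = 1294.164 T
T = 52860.9 / 1294.164 = 40.846 °C

T_f = 40.8 °C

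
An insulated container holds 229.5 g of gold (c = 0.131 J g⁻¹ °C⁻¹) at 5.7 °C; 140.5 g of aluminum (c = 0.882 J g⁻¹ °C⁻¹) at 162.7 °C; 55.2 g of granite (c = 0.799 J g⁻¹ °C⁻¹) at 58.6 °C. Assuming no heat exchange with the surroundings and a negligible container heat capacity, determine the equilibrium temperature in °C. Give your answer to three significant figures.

T_f = 116 °C

Σ mᵢcᵢ(T − Tᵢ) = 0  ⇒  T = Σ mᵢcᵢTᵢ / Σ mᵢcᵢ
Σ mᵢcᵢ = 229.5×0.131 + 140.5×0.882 + 55.2×0.799 = 198.0903
Σ mᵢcᵢTᵢ = 30.0645×5.7 + 123.921×162.7 + 44.1048×58.6 = 22918
T = 22918 / 198.0903 = 115.7 °C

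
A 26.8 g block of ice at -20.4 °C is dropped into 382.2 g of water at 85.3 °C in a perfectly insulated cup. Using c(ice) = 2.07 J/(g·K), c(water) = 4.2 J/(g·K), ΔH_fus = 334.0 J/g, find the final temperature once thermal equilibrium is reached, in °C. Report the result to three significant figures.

Heat to bring ice to 0 °C and melt it: q₁ = 26.8×2.07×20.4 + 26.8×334.0 = 10083 J
Heat the water can supply cooling to 0 °C: 382.2×4.2×85.3 = 136927 J > q₁, so all ice melts.
Energy balance: 382.2×4.2×(85.3 − T) = 10083 + 26.8×4.2×(T − 0)
1605.24(85.3 − T) = 10083 + 112.56 T
136927 − 10083 = 1717.80 T
T = 126844 / 1717.80 = 73.84 °C

T_f = 73.8 °C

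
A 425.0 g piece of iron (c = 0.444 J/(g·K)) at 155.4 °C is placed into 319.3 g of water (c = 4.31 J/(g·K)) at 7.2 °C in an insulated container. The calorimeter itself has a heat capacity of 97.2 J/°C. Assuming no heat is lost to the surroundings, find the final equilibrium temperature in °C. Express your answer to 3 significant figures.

T_f = 24.0 °C

Heat lost by iron = heat gained by water + calorimeter.
(425.0)(0.444)(155.4 − T) = [(319.3)(4.31) + 97.2](T − 7.2)
188.7 (155.4 − T) = 1473.383 (T − 7.2)
29324 − 188.7 T = 1473.383 T − 10608
39932 = 1662.083 T
T = 24.03 °C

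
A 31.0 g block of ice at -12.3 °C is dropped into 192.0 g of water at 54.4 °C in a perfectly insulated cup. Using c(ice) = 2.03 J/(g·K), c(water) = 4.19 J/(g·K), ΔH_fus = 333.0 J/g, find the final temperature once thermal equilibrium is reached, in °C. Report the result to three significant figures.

T_f = 35.0 °C

Heat to bring ice to 0 °C and melt it: q₁ = 31.0×2.03×12.3 + 31.0×333.0 = 11097 J
Heat the water can supply cooling to 0 °C: 192.0×4.19×54.4 = 43763.7 J > q₁, so all ice melts.
Energy balance: 192.0×4.19×(54.4 − T) = 11097 + 31.0×4.19×(T − 0)
804.48(54.4 − T) = 11097 + 129.89 T
43763.7 − 11097 = 934.37 T
T = 32666.7 / 934.37 = 34.96 °C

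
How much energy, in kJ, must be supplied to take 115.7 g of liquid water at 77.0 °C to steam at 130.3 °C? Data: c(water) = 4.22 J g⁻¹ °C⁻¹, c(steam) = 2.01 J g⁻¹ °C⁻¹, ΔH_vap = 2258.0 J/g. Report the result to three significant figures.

q1 (heat water 77.0→100.0 °C): 115.7 × 4.22 × 23.0 = 11230 J
q2 (vaporize at 100 °C): 115.7 × 2258.0 = 261251 J
q3 (heat steam 100.0→130.3 °C): 115.7 × 2.01 × 30.3 = 7046 J
Total: 11230 + 261251 + 7046 = 279527 J = 280 kJ

q = 280 kJ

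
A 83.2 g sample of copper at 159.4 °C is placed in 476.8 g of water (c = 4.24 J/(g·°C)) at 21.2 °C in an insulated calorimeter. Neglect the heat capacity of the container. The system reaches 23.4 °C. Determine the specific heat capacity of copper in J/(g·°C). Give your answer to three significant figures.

c = 0.393 J/(g·°C)

q_gained = (476.8 × 4.24) × (23.4 − 21.2) = 4448 J
q_lost = 83.2 × c × (159.4 − 23.4) = 11315.2 c
Set equal: c = 4448 / 11315.2 = 0.393 J/(g·°C)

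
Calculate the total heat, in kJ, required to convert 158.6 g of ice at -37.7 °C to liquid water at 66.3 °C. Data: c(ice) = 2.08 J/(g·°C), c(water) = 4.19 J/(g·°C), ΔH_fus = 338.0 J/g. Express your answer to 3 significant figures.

q1 (heat ice -37.7→0.0 °C): 158.6 × 2.08 × 37.7 = 12437 J
q2 (melt at 0 °C): 158.6 × 338.0 = 53607 J
q3 (heat water 0.0→66.3 °C): 158.6 × 4.19 × 66.3 = 44059 J
Total: 12437 + 53607 + 44059 = 110103 J = 110 kJ

q = 110 kJ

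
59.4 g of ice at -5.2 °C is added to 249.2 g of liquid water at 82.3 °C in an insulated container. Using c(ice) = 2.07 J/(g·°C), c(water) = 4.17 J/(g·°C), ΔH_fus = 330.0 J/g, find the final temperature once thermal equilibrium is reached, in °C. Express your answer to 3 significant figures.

T_f = 50.7 °C

Heat to bring ice to 0 °C and melt it: q₁ = 59.4×2.07×5.2 + 59.4×330.0 = 20241 J
Heat the water can supply cooling to 0 °C: 249.2×4.17×82.3 = 85523.2 J > q₁, so all ice melts.
Energy balance: 249.2×4.17×(82.3 − T) = 20241 + 59.4×4.17×(T − 0)
1039.164(82.3 − T) = 20241 + 247.698 T
85523.2 − 20241 = 1286.862 T
T = 65282.2 / 1286.862 = 50.73 °C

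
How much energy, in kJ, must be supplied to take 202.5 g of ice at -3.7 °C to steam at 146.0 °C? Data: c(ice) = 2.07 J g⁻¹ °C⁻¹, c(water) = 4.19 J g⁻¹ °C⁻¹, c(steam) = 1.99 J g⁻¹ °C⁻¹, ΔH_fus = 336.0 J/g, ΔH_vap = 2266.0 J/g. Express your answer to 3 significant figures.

q1 (heat ice -3.7→0.0 °C): 202.5 × 2.07 × 3.7 = 1551 J
q2 (melt at 0 °C): 202.5 × 336.0 = 68040 J
q3 (heat water 0.0→100.0 °C): 202.5 × 4.19 × 100.0 = 84848 J
q4 (vaporize at 100 °C): 202.5 × 2266.0 = 458865 J
q5 (heat steam 100.0→146.0 °C): 202.5 × 1.99 × 46.0 = 18537 J
Total: 1551 + 68040 + 84848 + 458865 + 18537 = 631841 J = 632 kJ

q = 632 kJ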